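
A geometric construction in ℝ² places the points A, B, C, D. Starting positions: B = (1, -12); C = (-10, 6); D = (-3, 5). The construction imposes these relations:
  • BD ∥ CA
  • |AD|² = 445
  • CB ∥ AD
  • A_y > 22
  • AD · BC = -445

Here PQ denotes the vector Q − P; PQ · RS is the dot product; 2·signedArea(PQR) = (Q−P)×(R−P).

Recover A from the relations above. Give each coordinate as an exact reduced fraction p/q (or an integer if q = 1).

A = (-14, 23)

1. A_x = -14  [CB ∥ AD ∩ BD ∥ CA]
2. A_y = 23  [CB ∥ AD ∩ BD ∥ CA]
   → A = (-14, 23)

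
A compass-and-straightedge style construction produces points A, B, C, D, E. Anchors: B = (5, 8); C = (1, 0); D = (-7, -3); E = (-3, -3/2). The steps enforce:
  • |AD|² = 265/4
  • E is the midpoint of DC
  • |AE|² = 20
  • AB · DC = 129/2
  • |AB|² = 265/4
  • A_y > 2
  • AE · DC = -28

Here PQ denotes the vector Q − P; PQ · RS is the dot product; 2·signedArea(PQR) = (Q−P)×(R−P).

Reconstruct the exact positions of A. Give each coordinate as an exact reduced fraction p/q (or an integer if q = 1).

A = (-1, 5/2)

1. A_x = -1  [line -8·x + -3·y + -1/2 = 0 ∩ |AE|² = 20]
2. A_y = 5/2  [line -8·x + -3·y + -1/2 = 0 ∩ |AE|² = 20]
   → A = (-1, 5/2)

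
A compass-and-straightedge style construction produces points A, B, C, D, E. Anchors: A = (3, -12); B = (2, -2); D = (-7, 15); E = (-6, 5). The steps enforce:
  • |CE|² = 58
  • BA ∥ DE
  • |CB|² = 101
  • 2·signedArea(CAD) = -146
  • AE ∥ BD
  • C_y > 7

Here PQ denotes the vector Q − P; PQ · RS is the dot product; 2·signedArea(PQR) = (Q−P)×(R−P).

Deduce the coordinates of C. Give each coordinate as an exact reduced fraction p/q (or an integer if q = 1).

1. C_x = 1  [line -27·x + -10·y + 107 = 0 ∩ |CB|² = 101]
2. C_y = 8  [line -27·x + -10·y + 107 = 0 ∩ |CB|² = 101]
   → C = (1, 8)

C = (1, 8)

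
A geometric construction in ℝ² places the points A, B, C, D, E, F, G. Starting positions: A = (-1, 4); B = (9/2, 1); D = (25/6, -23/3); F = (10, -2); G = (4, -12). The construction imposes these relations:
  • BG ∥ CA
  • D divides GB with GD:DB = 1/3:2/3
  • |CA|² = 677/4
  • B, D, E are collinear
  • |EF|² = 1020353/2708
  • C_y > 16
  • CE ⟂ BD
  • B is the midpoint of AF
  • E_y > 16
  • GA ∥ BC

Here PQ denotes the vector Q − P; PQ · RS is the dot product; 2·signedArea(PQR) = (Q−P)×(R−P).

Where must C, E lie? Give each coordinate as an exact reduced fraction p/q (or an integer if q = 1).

1. C_x = -1/2  [BG ∥ CA ∩ GA ∥ BC]
2. C_y = 17  [BG ∥ CA ∩ GA ∥ BC]
   → C = (-1/2, 17)
3. E_x = 6915/1354  [B, D, E are collinear ∩ CE ⟂ BD]
4. E_y = 11363/677  [B, D, E are collinear ∩ CE ⟂ BD]
   → E = (6915/1354, 11363/677)

C = (-1/2, 17)
E = (6915/1354, 11363/677)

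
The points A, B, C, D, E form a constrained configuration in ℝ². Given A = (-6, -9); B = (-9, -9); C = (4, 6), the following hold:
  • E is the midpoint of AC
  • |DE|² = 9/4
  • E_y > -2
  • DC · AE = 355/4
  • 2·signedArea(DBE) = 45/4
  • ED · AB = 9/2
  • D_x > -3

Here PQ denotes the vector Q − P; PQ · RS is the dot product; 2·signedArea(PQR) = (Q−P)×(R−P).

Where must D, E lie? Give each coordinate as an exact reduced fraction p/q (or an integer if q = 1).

D = (-5/2, -3/2)
E = (-1, -3/2)

1. E_x = -1  [E is the midpoint of AC]
2. E_y = -3/2  [E is the midpoint of AC]
   → E = (-1, -3/2)
3. D_x = -5/2  [2·signedArea(DBE) = 45/4 ∩ DC · AE = 355/4]
4. D_y = -3/2  [2·signedArea(DBE) = 45/4 ∩ DC · AE = 355/4]
   → D = (-5/2, -3/2)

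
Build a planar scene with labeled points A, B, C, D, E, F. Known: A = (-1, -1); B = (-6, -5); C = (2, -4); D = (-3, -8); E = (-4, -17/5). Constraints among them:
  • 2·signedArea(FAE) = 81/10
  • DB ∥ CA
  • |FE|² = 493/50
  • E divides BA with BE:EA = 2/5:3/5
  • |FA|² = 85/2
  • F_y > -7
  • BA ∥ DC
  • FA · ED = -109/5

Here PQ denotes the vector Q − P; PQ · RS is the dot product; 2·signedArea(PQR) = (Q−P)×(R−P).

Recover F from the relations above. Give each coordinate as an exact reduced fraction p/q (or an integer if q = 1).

F = (-9/2, -13/2)

1. F_x = -9/2  [FA · ED = -109/5 ∩ 2·signedArea(FAE) = 81/10]
2. F_y = -13/2  [FA · ED = -109/5 ∩ 2·signedArea(FAE) = 81/10]
   → F = (-9/2, -13/2)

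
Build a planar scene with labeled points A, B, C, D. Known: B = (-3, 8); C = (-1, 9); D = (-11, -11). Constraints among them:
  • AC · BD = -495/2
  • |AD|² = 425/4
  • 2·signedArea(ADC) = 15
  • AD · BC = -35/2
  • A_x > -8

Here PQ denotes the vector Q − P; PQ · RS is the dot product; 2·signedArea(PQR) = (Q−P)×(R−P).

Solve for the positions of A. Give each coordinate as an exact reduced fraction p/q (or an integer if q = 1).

1. A_x = -7  [AD · BC = -35/2 ∩ AC · BD = -495/2]
2. A_y = -3/2  [AD · BC = -35/2 ∩ AC · BD = -495/2]
   → A = (-7, -3/2)

A = (-7, -3/2)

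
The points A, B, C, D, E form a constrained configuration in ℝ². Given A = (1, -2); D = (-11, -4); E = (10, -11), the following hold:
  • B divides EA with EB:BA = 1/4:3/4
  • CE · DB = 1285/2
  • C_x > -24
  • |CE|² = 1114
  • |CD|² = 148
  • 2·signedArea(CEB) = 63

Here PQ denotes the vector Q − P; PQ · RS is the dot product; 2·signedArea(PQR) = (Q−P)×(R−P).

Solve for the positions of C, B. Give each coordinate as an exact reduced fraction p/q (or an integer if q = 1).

1. B_x = 31/4  [B divides EA with EB:BA = 1/4:3/4]
2. B_y = -35/4  [B divides EA with EB:BA = 1/4:3/4]
   → B = (31/4, -35/4)
3. C_x = -23  [2·signedArea(CEB) = 63 ∩ CE · DB = 1285/2]
4. C_y = -6  [2·signedArea(CEB) = 63 ∩ CE · DB = 1285/2]
   → C = (-23, -6)

B = (31/4, -35/4)
C = (-23, -6)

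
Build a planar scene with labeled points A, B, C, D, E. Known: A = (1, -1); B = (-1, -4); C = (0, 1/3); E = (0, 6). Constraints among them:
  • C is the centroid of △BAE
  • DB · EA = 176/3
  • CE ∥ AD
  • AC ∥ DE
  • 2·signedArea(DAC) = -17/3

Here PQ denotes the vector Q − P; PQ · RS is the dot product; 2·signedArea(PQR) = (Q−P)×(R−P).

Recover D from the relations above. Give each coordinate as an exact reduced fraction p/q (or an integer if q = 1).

1. D_x = 1  [AC ∥ DE ∩ CE ∥ AD]
2. D_y = 14/3  [AC ∥ DE ∩ CE ∥ AD]
   → D = (1, 14/3)

D = (1, 14/3)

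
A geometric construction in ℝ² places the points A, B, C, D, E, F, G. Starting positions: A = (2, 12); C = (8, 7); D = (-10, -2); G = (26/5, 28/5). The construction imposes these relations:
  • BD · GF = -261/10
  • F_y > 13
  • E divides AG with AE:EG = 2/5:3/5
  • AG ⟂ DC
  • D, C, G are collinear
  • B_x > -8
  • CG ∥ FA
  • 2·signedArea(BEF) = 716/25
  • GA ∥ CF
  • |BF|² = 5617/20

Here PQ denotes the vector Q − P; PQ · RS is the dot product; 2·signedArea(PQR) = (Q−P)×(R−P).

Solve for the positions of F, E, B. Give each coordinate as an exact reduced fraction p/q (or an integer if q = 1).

B = (-7, 3/2)
E = (82/25, 236/25)
F = (24/5, 67/5)

1. F_x = 24/5  [CG ∥ FA ∩ GA ∥ CF]
2. F_y = 67/5  [CG ∥ FA ∩ GA ∥ CF]
   → F = (24/5, 67/5)
3. E_x = 82/25  [E divides AG with AE:EG = 2/5:3/5]
4. E_y = 236/25  [E divides AG with AE:EG = 2/5:3/5]
   → E = (82/25, 236/25)
5. B_x = -7  [2·signedArea(BEF) = 716/25 ∩ BD · GF = -261/10]
6. B_y = 3/2  [2·signedArea(BEF) = 716/25 ∩ BD · GF = -261/10]
   → B = (-7, 3/2)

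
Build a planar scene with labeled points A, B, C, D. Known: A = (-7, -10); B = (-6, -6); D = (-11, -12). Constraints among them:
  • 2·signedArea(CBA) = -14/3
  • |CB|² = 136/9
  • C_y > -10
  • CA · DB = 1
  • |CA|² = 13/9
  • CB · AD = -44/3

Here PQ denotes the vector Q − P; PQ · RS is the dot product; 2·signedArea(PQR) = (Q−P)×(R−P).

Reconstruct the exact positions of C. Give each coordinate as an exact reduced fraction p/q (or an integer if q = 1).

C = (-8, -28/3)

1. C_x = -8  [CB · AD = -44/3 ∩ CA · DB = 1]
2. C_y = -28/3  [CB · AD = -44/3 ∩ CA · DB = 1]
   → C = (-8, -28/3)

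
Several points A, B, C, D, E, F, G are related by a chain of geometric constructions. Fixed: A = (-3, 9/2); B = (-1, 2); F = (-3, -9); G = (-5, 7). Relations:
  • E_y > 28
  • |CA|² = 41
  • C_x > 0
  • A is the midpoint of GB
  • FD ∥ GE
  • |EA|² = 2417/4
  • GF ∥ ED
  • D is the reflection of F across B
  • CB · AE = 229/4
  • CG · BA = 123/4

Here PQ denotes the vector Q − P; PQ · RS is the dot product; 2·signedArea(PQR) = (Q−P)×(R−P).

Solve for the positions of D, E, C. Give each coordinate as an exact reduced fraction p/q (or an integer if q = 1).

C = (1, -1/2)
D = (1, 13)
E = (-1, 29)

1. D_x = 1  [D is the reflection of F across B]
2. D_y = 13  [D is the reflection of F across B]
   → D = (1, 13)
3. E_x = -1  [GF ∥ ED ∩ FD ∥ GE]
4. E_y = 29  [GF ∥ ED ∩ FD ∥ GE]
   → E = (-1, 29)
5. C_x = 1  [CB · AE = 229/4 ∩ CG · BA = 123/4]
6. C_y = -1/2  [CB · AE = 229/4 ∩ CG · BA = 123/4]
   → C = (1, -1/2)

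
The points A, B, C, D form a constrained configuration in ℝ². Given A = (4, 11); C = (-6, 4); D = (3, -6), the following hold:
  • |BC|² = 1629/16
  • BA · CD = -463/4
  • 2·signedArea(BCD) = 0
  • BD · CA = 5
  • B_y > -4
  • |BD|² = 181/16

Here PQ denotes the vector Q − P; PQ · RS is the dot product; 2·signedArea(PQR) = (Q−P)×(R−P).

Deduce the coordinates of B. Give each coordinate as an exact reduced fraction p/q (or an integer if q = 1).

1. B_x = 3/4  [2·signedArea(BCD) = 0 ∩ BA · CD = -463/4]
2. B_y = -7/2  [2·signedArea(BCD) = 0 ∩ BA · CD = -463/4]
   → B = (3/4, -7/2)

B = (3/4, -7/2)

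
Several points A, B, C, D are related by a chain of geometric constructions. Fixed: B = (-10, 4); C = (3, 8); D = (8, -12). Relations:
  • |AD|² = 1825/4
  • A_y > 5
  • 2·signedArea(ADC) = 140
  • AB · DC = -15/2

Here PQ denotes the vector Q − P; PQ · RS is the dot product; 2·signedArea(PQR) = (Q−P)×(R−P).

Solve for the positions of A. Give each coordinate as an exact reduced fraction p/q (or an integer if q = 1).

1. A_x = -7/2  [AB · DC = -15/2 ∩ 2·signedArea(ADC) = 140]
2. A_y = 6  [AB · DC = -15/2 ∩ 2·signedArea(ADC) = 140]
   → A = (-7/2, 6)

A = (-7/2, 6)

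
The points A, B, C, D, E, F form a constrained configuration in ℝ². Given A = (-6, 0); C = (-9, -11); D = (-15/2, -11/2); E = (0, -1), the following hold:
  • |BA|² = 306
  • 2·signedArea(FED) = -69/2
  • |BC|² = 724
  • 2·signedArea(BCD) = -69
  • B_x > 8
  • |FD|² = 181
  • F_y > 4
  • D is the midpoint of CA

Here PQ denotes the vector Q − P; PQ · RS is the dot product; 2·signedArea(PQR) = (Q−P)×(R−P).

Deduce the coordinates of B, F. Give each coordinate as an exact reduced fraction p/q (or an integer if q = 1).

1. B_x = 9  [line -11/2·x + 3/2·y + 36 = 0 ∩ |BC|² = 724]
2. B_y = 9  [line -11/2·x + 3/2·y + 36 = 0 ∩ |BC|² = 724]
   → B = (9, 9)
3. F_x = 3/2  [line 9/2·x + -15/2·y + 27 = 0 ∩ |FD|² = 181]
4. F_y = 9/2  [line 9/2·x + -15/2·y + 27 = 0 ∩ |FD|² = 181]
   → F = (3/2, 9/2)

B = (9, 9)
F = (3/2, 9/2)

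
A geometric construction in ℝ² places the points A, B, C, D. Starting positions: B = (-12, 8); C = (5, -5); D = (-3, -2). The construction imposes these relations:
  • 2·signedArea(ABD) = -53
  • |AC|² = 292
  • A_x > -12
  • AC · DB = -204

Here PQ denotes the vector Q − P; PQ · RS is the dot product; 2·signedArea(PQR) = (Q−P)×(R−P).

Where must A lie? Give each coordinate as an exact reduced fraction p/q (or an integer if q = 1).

A = (-11, 1)

1. A_x = -11  [AC · DB = -204 ∩ 2·signedArea(ABD) = -53]
2. A_y = 1  [AC · DB = -204 ∩ 2·signedArea(ABD) = -53]
   → A = (-11, 1)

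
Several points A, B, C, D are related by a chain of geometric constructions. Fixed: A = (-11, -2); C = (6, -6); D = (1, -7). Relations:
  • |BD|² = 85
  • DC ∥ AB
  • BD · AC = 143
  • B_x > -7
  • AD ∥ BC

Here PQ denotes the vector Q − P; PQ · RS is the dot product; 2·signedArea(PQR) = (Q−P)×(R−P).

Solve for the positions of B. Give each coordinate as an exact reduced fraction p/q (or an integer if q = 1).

1. B_x = -6  [AD ∥ BC ∩ DC ∥ AB]
2. B_y = -1  [AD ∥ BC ∩ DC ∥ AB]
   → B = (-6, -1)

B = (-6, -1)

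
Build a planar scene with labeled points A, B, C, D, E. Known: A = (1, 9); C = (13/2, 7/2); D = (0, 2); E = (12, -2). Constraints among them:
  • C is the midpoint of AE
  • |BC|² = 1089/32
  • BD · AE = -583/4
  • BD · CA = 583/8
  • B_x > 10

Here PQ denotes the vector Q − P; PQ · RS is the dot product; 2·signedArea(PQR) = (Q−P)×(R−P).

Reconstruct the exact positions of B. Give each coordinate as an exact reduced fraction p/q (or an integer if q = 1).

B = (85/8, -5/8)

1. B_x = 85/8  [line -11·x + 11·y + 495/4 = 0 ∩ |BC|² = 1089/32]
2. B_y = -5/8  [line -11·x + 11·y + 495/4 = 0 ∩ |BC|² = 1089/32]
   → B = (85/8, -5/8)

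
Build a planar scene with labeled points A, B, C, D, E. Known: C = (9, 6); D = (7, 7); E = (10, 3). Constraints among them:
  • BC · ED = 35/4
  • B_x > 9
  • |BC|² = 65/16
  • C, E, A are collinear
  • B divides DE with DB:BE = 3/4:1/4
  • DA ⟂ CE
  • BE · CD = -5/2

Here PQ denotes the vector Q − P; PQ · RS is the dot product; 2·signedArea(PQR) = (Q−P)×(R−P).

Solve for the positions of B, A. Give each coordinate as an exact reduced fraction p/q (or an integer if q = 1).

A = (17/2, 15/2)
B = (37/4, 4)

1. B_x = 37/4  [B divides DE with DB:BE = 3/4:1/4]
2. B_y = 4  [B divides DE with DB:BE = 3/4:1/4]
   → B = (37/4, 4)
3. A_x = 17/2  [C, E, A are collinear ∩ DA ⟂ CE]
4. A_y = 15/2  [C, E, A are collinear ∩ DA ⟂ CE]
   → A = (17/2, 15/2)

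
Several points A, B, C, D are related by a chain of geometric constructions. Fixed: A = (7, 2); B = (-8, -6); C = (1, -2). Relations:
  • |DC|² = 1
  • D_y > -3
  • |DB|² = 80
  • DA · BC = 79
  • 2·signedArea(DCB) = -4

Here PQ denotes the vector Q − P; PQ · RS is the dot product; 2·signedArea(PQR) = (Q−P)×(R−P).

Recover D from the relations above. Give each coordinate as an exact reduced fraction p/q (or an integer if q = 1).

D = (0, -2)

1. D_x = 0  [DA · BC = 79 ∩ 2·signedArea(DCB) = -4]
2. D_y = -2  [DA · BC = 79 ∩ 2·signedArea(DCB) = -4]
   → D = (0, -2)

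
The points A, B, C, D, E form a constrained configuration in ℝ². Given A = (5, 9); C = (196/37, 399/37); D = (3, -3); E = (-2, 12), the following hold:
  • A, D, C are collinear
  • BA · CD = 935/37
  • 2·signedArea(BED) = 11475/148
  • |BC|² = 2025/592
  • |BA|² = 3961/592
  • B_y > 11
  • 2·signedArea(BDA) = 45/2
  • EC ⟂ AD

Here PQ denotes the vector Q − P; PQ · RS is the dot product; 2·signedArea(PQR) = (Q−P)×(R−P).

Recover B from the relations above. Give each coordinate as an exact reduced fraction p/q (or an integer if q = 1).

B = (257/74, 1641/148)

1. B_x = 257/74  [2·signedArea(BDA) = 45/2 ∩ 2·signedArea(BED) = 11475/148]
2. B_y = 1641/148  [2·signedArea(BDA) = 45/2 ∩ 2·signedArea(BED) = 11475/148]
   → B = (257/74, 1641/148)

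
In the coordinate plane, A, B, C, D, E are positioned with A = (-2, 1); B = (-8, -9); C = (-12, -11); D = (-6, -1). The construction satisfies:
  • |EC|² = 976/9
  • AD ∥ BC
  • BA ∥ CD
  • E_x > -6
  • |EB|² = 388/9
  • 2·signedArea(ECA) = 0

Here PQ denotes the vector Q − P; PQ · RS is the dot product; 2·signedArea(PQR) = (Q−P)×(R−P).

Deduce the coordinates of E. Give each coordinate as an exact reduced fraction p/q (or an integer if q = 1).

E = (-16/3, -3)

1. E_x = -16/3  [line -12·x + 10·y + -34 = 0 ∩ |EB|² = 388/9]
2. E_y = -3  [line -12·x + 10·y + -34 = 0 ∩ |EB|² = 388/9]
   → E = (-16/3, -3)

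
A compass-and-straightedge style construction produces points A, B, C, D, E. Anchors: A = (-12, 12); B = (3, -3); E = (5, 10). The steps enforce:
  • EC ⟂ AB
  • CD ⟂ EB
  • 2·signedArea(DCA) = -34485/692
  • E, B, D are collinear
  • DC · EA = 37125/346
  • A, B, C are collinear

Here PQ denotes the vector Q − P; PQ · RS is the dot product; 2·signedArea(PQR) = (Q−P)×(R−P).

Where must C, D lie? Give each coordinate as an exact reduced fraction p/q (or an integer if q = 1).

1. C_x = -5/2  [A, B, C are collinear ∩ EC ⟂ AB]
2. C_y = 5/2  [A, B, C are collinear ∩ EC ⟂ AB]
   → C = (-5/2, 5/2)
3. D_x = 640/173  [E, B, D are collinear ∩ CD ⟂ EB]
4. D_y = 535/346  [E, B, D are collinear ∩ CD ⟂ EB]
   → D = (640/173, 535/346)

C = (-5/2, 5/2)
D = (640/173, 535/346)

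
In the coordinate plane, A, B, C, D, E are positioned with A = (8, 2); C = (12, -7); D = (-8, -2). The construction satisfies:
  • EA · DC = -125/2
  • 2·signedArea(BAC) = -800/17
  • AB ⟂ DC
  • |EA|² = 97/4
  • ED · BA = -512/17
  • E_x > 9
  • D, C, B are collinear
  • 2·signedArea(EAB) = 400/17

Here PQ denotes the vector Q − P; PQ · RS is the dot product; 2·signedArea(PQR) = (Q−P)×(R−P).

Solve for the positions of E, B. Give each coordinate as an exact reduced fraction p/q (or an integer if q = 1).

1. B_x = 104/17  [D, C, B are collinear ∩ AB ⟂ DC]
2. B_y = -94/17  [D, C, B are collinear ∩ AB ⟂ DC]
   → B = (104/17, -94/17)
3. E_x = 10  [EA · DC = -125/2 ∩ ED · BA = -512/17]
4. E_y = -5/2  [EA · DC = -125/2 ∩ ED · BA = -512/17]
   → E = (10, -5/2)

B = (104/17, -94/17)
E = (10, -5/2)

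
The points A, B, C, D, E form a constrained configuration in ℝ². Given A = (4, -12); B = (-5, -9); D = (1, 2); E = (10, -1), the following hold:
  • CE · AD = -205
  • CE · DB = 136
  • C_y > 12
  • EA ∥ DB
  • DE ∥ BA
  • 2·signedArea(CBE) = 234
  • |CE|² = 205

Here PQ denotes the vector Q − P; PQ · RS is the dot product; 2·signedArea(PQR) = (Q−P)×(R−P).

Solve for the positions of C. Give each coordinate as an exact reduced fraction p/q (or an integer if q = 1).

1. C_x = 7  [CE · DB = 136 ∩ CE · AD = -205]
2. C_y = 13  [CE · DB = 136 ∩ CE · AD = -205]
   → C = (7, 13)

C = (7, 13)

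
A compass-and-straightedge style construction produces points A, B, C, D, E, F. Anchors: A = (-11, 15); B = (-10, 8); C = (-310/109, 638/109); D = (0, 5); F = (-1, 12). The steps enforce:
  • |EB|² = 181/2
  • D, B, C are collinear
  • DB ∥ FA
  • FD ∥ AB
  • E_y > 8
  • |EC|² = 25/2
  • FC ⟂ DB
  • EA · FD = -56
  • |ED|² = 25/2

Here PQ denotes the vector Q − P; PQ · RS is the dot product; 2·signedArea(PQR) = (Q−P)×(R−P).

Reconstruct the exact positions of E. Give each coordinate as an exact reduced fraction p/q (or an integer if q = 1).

1. E_x = -1/2  [line -1·x + 7·y + -60 = 0 ∩ |EC|² = 25/2]
2. E_y = 17/2  [line -1·x + 7·y + -60 = 0 ∩ |EC|² = 25/2]
   → E = (-1/2, 17/2)

E = (-1/2, 17/2)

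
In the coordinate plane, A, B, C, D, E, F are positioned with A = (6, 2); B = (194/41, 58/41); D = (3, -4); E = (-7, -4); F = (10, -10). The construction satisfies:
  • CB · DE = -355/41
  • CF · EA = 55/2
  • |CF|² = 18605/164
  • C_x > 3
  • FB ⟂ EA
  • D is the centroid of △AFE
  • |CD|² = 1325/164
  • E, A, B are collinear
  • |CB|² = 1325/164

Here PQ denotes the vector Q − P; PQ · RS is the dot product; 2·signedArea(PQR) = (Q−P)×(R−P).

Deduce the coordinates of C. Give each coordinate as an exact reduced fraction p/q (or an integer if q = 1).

C = (317/82, -53/41)

1. C_x = 317/82  [CB · DE = -355/41 ∩ CF · EA = 55/2]
2. C_y = -53/41  [CB · DE = -355/41 ∩ CF · EA = 55/2]
   → C = (317/82, -53/41)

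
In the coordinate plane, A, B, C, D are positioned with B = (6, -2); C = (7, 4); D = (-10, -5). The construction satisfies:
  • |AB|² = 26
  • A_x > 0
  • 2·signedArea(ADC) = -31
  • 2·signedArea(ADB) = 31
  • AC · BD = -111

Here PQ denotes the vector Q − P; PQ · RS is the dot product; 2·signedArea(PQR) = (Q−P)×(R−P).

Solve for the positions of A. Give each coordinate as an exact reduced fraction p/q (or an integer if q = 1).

1. A_x = 1  [2·signedArea(ADC) = -31 ∩ AC · BD = -111]
2. A_y = -1  [2·signedArea(ADC) = -31 ∩ AC · BD = -111]
   → A = (1, -1)

A = (1, -1)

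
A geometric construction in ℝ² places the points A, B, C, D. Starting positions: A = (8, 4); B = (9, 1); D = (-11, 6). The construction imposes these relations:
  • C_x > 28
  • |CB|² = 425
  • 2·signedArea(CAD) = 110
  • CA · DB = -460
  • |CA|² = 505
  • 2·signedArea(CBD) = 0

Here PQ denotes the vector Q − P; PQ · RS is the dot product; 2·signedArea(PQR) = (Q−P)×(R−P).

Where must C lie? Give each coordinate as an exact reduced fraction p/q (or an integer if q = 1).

1. C_x = 29  [2·signedArea(CBD) = 0 ∩ 2·signedArea(CAD) = 110]
2. C_y = -4  [2·signedArea(CBD) = 0 ∩ 2·signedArea(CAD) = 110]
   → C = (29, -4)

C = (29, -4)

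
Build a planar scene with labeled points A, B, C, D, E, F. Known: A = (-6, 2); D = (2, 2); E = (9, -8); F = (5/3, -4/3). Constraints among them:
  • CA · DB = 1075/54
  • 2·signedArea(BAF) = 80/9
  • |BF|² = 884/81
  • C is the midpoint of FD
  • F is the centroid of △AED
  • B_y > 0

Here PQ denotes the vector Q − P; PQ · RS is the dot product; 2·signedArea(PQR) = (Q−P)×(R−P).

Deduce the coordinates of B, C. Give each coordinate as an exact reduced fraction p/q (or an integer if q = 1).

B = (-7/9, 8/9)
C = (11/6, 1/3)

1. B_x = -7/9  [line 10/3·x + 23/3·y + -38/9 = 0 ∩ |BF|² = 884/81]
2. B_y = 8/9  [line 10/3·x + 23/3·y + -38/9 = 0 ∩ |BF|² = 884/81]
   → B = (-7/9, 8/9)
3. C_x = 11/6  [C is the midpoint of FD]
4. C_y = 1/3  [C is the midpoint of FD]
   → C = (11/6, 1/3)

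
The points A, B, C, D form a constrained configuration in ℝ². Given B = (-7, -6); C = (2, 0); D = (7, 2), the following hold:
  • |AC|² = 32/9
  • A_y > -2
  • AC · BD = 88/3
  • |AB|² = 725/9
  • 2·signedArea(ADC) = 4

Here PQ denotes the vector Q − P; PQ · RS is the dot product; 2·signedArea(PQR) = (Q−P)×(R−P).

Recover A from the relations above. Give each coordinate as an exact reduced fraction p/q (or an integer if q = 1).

1. A_x = 2/3  [AC · BD = 88/3 ∩ 2·signedArea(ADC) = 4]
2. A_y = -4/3  [AC · BD = 88/3 ∩ 2·signedArea(ADC) = 4]
   → A = (2/3, -4/3)

A = (2/3, -4/3)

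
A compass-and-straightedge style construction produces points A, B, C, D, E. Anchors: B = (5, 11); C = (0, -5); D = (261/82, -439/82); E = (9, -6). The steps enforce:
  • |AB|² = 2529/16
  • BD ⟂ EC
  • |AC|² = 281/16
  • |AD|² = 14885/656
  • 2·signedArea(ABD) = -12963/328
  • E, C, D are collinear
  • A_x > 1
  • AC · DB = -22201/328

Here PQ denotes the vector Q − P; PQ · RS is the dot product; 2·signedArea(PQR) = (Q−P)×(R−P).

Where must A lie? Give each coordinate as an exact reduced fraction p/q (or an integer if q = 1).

A = (5/4, -1)

1. A_x = 5/4  [AC · DB = -22201/328 ∩ 2·signedArea(ABD) = -12963/328]
2. A_y = -1  [AC · DB = -22201/328 ∩ 2·signedArea(ABD) = -12963/328]
   → A = (5/4, -1)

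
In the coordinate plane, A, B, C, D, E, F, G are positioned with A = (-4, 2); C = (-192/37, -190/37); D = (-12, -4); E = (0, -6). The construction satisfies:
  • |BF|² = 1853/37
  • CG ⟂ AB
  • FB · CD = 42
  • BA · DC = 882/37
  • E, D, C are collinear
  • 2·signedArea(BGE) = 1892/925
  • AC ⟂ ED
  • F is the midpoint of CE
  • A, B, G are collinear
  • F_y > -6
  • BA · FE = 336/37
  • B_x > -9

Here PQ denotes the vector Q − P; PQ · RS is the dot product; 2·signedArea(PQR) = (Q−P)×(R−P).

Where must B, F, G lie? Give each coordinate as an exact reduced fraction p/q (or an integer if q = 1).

1. F_x = -96/37  [F is the midpoint of CE]
2. F_y = -206/37  [F is the midpoint of CE]
   → F = (-96/37, -206/37)
3. B_x = -8  [line -252/37·x + 42/37·y + -1974/37 = 0 ∩ |BF|² = 1853/37]
4. B_y = -1  [line -252/37·x + 42/37·y + -1974/37 = 0 ∩ |BF|² = 1853/37]
   → B = (-8, -1)
5. G_x = -7572/925  [A, B, G are collinear ∩ CG ⟂ AB]
6. G_y = -1054/925  [A, B, G are collinear ∩ CG ⟂ AB]
   → G = (-7572/925, -1054/925)

B = (-8, -1)
F = (-96/37, -206/37)
G = (-7572/925, -1054/925)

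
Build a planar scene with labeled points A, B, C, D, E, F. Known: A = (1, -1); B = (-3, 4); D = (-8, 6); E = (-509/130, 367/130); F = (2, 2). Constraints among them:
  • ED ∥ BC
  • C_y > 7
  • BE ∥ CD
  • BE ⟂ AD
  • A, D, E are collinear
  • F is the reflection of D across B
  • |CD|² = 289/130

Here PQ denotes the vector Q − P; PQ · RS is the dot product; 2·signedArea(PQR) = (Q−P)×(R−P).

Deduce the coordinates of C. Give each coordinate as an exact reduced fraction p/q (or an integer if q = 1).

C = (-921/130, 933/130)

1. C_x = -921/130  [BE ∥ CD ∩ ED ∥ BC]
2. C_y = 933/130  [BE ∥ CD ∩ ED ∥ BC]
   → C = (-921/130, 933/130)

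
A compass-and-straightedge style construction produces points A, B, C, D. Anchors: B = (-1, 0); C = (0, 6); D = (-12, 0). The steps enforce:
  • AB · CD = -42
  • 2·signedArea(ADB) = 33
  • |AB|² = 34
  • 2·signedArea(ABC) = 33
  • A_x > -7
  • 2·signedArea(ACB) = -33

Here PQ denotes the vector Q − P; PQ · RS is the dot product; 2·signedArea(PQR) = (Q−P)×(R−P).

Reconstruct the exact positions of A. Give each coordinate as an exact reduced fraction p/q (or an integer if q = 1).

A = (-6, 3)

1. A_x = -6  [2·signedArea(ADB) = 33 ∩ 2·signedArea(ACB) = -33]
2. A_y = 3  [2·signedArea(ADB) = 33 ∩ 2·signedArea(ACB) = -33]
   → A = (-6, 3)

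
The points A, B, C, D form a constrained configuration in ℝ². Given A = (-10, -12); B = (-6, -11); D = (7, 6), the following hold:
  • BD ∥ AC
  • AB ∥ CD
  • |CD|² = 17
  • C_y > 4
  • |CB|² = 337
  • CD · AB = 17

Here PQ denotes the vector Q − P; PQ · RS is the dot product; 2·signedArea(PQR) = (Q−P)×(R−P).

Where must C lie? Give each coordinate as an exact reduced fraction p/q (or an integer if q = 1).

C = (3, 5)

1. C_x = 3  [AB ∥ CD ∩ BD ∥ AC]
2. C_y = 5  [AB ∥ CD ∩ BD ∥ AC]
   → C = (3, 5)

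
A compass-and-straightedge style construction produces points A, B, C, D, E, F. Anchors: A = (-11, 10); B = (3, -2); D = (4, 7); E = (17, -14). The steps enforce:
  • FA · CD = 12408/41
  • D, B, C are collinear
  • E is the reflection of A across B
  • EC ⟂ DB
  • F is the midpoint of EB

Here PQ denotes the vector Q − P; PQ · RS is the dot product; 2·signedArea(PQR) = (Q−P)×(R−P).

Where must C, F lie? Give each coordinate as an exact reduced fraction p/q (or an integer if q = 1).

C = (76/41, -505/41)
F = (10, -8)

1. C_x = 76/41  [D, B, C are collinear ∩ EC ⟂ DB]
2. C_y = -505/41  [D, B, C are collinear ∩ EC ⟂ DB]
   → C = (76/41, -505/41)
3. F_x = 10  [F is the midpoint of EB]
4. F_y = -8  [F is the midpoint of EB]
   → F = (10, -8)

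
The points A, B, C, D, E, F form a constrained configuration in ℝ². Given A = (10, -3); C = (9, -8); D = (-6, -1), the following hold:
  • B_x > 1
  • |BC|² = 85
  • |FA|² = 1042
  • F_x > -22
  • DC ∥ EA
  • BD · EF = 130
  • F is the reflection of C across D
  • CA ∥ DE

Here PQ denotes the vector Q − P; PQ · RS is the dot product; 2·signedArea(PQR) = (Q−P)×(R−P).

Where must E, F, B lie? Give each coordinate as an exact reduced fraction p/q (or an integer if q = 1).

1. E_x = -5  [DC ∥ EA ∩ CA ∥ DE]
2. E_y = 4  [DC ∥ EA ∩ CA ∥ DE]
   → E = (-5, 4)
3. F_x = -21  [F is the reflection of C across D]
4. F_y = 6  [F is the reflection of C across D]
   → F = (-21, 6)
5. B_x = 2  [line 16·x + -2·y + -36 = 0 ∩ |BC|² = 85]
6. B_y = -2  [line 16·x + -2·y + -36 = 0 ∩ |BC|² = 85]
   → B = (2, -2)

B = (2, -2)
E = (-5, 4)
F = (-21, 6)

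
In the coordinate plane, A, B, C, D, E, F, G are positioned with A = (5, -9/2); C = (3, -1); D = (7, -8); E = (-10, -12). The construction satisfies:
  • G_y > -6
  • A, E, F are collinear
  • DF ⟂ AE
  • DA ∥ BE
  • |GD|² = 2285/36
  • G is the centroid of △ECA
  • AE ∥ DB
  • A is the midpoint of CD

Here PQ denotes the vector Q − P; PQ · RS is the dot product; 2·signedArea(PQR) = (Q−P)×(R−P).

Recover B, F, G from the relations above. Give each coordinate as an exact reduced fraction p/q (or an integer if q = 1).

1. B_x = -8  [DA ∥ BE ∩ AE ∥ DB]
2. B_y = -31/2  [DA ∥ BE ∩ AE ∥ DB]
   → B = (-8, -31/2)
3. F_x = 26/5  [A, E, F are collinear ∩ DF ⟂ AE]
4. F_y = -22/5  [A, E, F are collinear ∩ DF ⟂ AE]
   → F = (26/5, -22/5)
5. G_x = -2/3  [G is the centroid of △ECA]
6. G_y = -35/6  [G is the centroid of △ECA]
   → G = (-2/3, -35/6)

B = (-8, -31/2)
F = (26/5, -22/5)
G = (-2/3, -35/6)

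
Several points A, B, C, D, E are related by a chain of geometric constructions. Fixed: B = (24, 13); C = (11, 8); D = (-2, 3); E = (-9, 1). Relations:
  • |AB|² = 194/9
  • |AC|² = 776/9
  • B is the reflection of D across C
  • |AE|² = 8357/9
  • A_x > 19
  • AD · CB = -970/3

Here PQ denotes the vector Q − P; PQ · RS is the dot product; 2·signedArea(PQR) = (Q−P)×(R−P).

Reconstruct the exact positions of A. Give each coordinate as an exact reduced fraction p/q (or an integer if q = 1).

1. A_x = 59/3  [line -13·x + -5·y + 937/3 = 0 ∩ |AB|² = 194/9]
2. A_y = 34/3  [line -13·x + -5·y + 937/3 = 0 ∩ |AB|² = 194/9]
   → A = (59/3, 34/3)

A = (59/3, 34/3)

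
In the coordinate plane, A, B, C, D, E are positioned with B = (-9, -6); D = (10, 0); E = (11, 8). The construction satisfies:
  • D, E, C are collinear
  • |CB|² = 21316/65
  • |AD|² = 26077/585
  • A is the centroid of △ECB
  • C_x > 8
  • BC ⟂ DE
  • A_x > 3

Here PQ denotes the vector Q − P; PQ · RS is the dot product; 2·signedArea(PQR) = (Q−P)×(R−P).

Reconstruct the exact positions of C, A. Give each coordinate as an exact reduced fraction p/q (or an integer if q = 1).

A = (713/195, -406/195)
C = (583/65, -536/65)

1. C_x = 583/65  [D, E, C are collinear ∩ BC ⟂ DE]
2. C_y = -536/65  [D, E, C are collinear ∩ BC ⟂ DE]
   → C = (583/65, -536/65)
3. A_x = 713/195  [A is the centroid of △ECB]
4. A_y = -406/195  [A is the centroid of △ECB]
   → A = (713/195, -406/195)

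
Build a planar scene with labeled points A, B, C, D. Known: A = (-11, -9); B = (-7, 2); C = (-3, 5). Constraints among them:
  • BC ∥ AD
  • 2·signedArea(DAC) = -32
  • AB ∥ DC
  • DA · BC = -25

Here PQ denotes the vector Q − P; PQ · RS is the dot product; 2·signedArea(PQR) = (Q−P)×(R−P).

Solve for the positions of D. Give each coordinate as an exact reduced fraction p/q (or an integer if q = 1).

1. D_x = -7  [AB ∥ DC ∩ BC ∥ AD]
2. D_y = -6  [AB ∥ DC ∩ BC ∥ AD]
   → D = (-7, -6)

D = (-7, -6)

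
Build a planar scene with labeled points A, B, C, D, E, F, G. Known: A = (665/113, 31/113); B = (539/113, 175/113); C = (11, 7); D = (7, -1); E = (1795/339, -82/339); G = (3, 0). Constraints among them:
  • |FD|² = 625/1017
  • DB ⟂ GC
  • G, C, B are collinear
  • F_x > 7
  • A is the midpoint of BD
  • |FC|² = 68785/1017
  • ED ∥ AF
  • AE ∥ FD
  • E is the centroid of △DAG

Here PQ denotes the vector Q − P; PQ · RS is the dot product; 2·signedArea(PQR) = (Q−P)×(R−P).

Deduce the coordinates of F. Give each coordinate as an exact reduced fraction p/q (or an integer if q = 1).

1. F_x = 2573/339  [AE ∥ FD ∩ ED ∥ AF]
2. F_y = -164/339  [AE ∥ FD ∩ ED ∥ AF]
   → F = (2573/339, -164/339)

F = (2573/339, -164/339)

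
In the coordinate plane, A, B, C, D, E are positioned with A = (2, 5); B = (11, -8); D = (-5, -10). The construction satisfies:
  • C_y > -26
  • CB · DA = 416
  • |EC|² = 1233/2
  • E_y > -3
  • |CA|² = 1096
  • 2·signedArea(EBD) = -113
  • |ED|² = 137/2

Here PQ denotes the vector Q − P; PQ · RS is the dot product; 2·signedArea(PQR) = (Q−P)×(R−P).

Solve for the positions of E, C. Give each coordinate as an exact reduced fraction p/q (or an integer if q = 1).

C = (-12, -25)
E = (-3/2, -5/2)

1. E_x = -3/2  [line 2·x + -16·y + -37 = 0 ∩ |ED|² = 137/2]
2. E_y = -5/2  [line 2·x + -16·y + -37 = 0 ∩ |ED|² = 137/2]
   → E = (-3/2, -5/2)
3. C_x = -12  [line -7·x + -15·y + -459 = 0 ∩ |EC|² = 1233/2]
4. C_y = -25  [line -7·x + -15·y + -459 = 0 ∩ |EC|² = 1233/2]
   → C = (-12, -25)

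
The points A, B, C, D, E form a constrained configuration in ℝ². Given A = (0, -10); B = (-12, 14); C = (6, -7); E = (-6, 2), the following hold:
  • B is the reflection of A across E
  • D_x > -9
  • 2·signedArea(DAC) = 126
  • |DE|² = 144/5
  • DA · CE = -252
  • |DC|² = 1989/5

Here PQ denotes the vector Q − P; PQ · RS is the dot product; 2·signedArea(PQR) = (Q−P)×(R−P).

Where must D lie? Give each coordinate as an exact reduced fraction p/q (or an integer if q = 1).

D = (-42/5, 34/5)

1. D_x = -42/5  [DA · CE = -252 ∩ 2·signedArea(DAC) = 126]
2. D_y = 34/5  [DA · CE = -252 ∩ 2·signedArea(DAC) = 126]
   → D = (-42/5, 34/5)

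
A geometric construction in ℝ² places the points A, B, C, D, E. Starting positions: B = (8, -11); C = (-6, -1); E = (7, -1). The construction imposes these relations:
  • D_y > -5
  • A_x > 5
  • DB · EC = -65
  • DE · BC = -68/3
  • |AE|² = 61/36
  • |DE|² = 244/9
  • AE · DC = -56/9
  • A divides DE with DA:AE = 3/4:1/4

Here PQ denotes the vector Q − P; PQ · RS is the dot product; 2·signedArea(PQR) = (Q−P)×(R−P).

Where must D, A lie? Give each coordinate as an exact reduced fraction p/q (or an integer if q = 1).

1. D_x = 3  [DB · EC = -65 ∩ DE · BC = -68/3]
2. D_y = -13/3  [DB · EC = -65 ∩ DE · BC = -68/3]
   → D = (3, -13/3)
3. A_x = 6  [A divides DE with DA:AE = 3/4:1/4]
4. A_y = -11/6  [A divides DE with DA:AE = 3/4:1/4]
   → A = (6, -11/6)

A = (6, -11/6)
D = (3, -13/3)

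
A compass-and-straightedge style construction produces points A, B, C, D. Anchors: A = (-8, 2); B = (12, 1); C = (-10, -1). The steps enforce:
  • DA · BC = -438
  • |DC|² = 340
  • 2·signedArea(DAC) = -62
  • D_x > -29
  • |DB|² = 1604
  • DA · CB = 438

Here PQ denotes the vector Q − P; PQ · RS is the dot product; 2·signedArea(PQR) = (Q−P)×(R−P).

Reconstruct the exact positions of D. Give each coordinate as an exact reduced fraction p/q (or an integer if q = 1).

D = (-28, 3)

1. D_x = -28  [DA · CB = 438 ∩ 2·signedArea(DAC) = -62]
2. D_y = 3  [DA · CB = 438 ∩ 2·signedArea(DAC) = -62]
   → D = (-28, 3)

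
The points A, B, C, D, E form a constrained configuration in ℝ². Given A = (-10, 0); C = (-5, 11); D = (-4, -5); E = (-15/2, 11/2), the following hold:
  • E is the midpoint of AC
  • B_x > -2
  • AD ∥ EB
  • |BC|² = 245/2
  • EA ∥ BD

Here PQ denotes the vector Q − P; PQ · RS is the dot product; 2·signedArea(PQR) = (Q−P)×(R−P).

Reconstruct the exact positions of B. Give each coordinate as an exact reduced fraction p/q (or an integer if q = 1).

B = (-3/2, 1/2)

1. B_x = -3/2  [EA ∥ BD ∩ AD ∥ EB]
2. B_y = 1/2  [EA ∥ BD ∩ AD ∥ EB]
   → B = (-3/2, 1/2)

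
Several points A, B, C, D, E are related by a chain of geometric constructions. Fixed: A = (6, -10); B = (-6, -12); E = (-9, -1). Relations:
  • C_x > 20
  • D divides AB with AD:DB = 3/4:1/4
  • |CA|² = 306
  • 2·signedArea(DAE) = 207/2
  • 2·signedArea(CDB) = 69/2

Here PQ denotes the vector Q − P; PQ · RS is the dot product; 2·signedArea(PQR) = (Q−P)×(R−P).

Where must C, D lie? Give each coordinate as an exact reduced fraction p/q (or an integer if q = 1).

1. D_x = -3  [D divides AB with AD:DB = 3/4:1/4]
2. D_y = -23/2  [D divides AB with AD:DB = 3/4:1/4]
   → D = (-3, -23/2)
3. C_x = 21  [line 1/2·x + -3·y + -135/2 = 0 ∩ |CA|² = 306]
4. C_y = -19  [line 1/2·x + -3·y + -135/2 = 0 ∩ |CA|² = 306]
   → C = (21, -19)

C = (21, -19)
D = (-3, -23/2)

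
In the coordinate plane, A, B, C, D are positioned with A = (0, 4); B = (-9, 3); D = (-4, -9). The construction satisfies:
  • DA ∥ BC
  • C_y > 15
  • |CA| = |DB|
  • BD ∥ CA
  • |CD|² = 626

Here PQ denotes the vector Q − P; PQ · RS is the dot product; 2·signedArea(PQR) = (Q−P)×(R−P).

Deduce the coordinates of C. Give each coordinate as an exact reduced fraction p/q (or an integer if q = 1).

C = (-5, 16)

1. C_x = -5  [BD ∥ CA ∩ DA ∥ BC]
2. C_y = 16  [BD ∥ CA ∩ DA ∥ BC]
   → C = (-5, 16)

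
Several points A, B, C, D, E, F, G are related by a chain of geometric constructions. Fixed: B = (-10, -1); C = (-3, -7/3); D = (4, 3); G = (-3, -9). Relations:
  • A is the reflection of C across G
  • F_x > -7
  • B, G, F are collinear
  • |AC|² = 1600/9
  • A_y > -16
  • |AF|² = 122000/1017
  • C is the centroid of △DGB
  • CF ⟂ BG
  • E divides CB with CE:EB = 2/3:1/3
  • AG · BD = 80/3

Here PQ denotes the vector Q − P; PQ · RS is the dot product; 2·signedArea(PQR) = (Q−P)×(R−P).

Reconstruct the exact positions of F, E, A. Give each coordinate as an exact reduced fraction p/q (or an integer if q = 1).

1. F_x = -2137/339  [B, G, F are collinear ∩ CF ⟂ BG]
2. F_y = -1771/339  [B, G, F are collinear ∩ CF ⟂ BG]
   → F = (-2137/339, -1771/339)
3. E_x = -23/3  [E divides CB with CE:EB = 2/3:1/3]
4. E_y = -13/9  [E divides CB with CE:EB = 2/3:1/3]
   → E = (-23/3, -13/9)
5. A_x = -3  [A is the reflection of C across G]
6. A_y = -47/3  [A is the reflection of C across G]
   → A = (-3, -47/3)

A = (-3, -47/3)
E = (-23/3, -13/9)
F = (-2137/339, -1771/339)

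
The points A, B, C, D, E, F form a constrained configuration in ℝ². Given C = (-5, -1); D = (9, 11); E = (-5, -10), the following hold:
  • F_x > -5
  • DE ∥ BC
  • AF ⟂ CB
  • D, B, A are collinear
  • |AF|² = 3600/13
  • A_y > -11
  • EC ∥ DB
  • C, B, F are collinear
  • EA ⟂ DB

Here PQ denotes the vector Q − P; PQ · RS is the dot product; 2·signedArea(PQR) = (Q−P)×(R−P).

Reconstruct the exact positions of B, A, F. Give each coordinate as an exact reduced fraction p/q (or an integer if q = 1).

A = (9, -10)
B = (9, 20)
F = (-63/13, -10/13)

1. B_x = 9  [DE ∥ BC ∩ EC ∥ DB]
2. B_y = 20  [DE ∥ BC ∩ EC ∥ DB]
   → B = (9, 20)
3. A_x = 9  [D, B, A are collinear ∩ EA ⟂ DB]
4. A_y = -10  [D, B, A are collinear ∩ EA ⟂ DB]
   → A = (9, -10)
5. F_x = -63/13  [C, B, F are collinear ∩ AF ⟂ CB]
6. F_y = -10/13  [C, B, F are collinear ∩ AF ⟂ CB]
   → F = (-63/13, -10/13)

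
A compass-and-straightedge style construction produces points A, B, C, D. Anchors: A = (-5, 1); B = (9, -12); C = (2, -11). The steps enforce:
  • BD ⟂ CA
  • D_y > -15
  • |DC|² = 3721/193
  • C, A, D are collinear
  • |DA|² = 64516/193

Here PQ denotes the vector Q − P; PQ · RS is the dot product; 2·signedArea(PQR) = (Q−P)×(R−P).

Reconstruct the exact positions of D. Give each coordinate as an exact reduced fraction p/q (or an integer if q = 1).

1. D_x = 813/193  [C, A, D are collinear ∩ BD ⟂ CA]
2. D_y = -2855/193  [C, A, D are collinear ∩ BD ⟂ CA]
   → D = (813/193, -2855/193)

D = (813/193, -2855/193)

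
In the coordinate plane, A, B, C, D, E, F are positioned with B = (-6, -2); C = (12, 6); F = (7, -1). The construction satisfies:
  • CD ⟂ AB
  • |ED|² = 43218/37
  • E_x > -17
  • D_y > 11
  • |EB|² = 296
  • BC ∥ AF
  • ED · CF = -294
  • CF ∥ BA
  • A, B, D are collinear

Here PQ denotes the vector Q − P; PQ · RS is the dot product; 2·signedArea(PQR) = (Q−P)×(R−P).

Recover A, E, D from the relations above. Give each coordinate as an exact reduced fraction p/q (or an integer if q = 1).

A = (-11, -9)
D = (143/37, 437/37)
E = (-16, -16)

1. A_x = -11  [BC ∥ AF ∩ CF ∥ BA]
2. A_y = -9  [BC ∥ AF ∩ CF ∥ BA]
   → A = (-11, -9)
3. D_x = 143/37  [A, B, D are collinear ∩ CD ⟂ AB]
4. D_y = 437/37  [A, B, D are collinear ∩ CD ⟂ AB]
   → D = (143/37, 437/37)
5. E_x = -16  [line 5·x + 7·y + 192 = 0 ∩ |EB|² = 296]
6. E_y = -16  [line 5·x + 7·y + 192 = 0 ∩ |EB|² = 296]
   → E = (-16, -16)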